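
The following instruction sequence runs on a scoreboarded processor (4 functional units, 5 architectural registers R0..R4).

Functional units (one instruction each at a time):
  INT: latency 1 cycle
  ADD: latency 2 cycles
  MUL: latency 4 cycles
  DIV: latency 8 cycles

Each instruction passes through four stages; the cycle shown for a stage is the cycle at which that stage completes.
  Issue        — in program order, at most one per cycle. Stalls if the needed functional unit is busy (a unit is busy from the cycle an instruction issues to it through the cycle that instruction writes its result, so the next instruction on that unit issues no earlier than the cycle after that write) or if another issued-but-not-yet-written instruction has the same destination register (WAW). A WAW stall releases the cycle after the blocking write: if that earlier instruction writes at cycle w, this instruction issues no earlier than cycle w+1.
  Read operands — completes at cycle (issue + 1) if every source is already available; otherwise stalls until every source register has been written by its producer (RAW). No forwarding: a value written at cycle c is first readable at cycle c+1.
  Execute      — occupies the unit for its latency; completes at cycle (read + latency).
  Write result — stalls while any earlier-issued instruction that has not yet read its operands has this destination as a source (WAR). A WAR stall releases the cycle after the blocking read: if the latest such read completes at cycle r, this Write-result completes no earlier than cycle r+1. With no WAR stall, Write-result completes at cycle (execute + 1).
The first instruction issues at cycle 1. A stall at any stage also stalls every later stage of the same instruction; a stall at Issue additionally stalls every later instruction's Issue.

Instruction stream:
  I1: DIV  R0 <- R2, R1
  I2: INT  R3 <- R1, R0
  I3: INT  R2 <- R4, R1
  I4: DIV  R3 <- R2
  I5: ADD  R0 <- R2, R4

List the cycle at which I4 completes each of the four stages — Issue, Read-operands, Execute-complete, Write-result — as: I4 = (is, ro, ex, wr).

I4 = (16, 19, 27, 28)

[I1] 1/2/10/11
[I2] 2/12/13/14  (RAW R0: wait I1 write@11)
[I3] 15/16/17/18  (struct: INT busy until I2 writes@14)
[I4] 16/19/27/28  (RAW R2: wait I3 write@18)
[I5] 17/19/21/22  (RAW R2: wait I3 write@18)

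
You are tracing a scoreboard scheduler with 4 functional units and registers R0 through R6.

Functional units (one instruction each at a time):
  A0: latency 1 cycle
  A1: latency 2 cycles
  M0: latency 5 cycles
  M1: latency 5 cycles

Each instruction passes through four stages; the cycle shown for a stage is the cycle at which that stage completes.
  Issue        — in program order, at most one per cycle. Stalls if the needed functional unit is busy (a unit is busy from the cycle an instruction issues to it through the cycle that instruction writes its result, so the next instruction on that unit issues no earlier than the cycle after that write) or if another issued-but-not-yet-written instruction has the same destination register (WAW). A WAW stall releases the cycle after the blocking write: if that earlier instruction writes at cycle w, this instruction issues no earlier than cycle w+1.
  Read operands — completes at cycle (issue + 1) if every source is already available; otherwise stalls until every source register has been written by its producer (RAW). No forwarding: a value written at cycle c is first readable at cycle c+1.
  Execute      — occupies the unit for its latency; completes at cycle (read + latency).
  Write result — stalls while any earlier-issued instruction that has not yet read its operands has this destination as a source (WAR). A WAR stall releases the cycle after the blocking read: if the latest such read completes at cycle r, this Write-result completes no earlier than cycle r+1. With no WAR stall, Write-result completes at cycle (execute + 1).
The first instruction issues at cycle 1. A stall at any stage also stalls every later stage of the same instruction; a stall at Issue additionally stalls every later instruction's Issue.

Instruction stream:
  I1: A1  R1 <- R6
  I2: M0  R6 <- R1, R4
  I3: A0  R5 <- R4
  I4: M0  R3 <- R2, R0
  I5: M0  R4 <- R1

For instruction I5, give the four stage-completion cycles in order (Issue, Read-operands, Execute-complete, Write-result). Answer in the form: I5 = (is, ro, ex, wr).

I5 = (21, 22, 27, 28)

t=1  I1→A1
t=2  I1 RO; I2→M0
t=3  I3→A0
t=4  I1 EX; I3 RO
t=5  I1 WR R1; I3 EX
t=6  I2 RO; I3 WR R5
t=11  I2 EX
t=12  I2 WR R6
t=13  I4→M0
t=14  I4 RO
t=19  I4 EX
t=20  I4 WR R3
t=21  I5→M0
t=22  I5 RO
t=27  I5 EX
t=28  I5 WR R4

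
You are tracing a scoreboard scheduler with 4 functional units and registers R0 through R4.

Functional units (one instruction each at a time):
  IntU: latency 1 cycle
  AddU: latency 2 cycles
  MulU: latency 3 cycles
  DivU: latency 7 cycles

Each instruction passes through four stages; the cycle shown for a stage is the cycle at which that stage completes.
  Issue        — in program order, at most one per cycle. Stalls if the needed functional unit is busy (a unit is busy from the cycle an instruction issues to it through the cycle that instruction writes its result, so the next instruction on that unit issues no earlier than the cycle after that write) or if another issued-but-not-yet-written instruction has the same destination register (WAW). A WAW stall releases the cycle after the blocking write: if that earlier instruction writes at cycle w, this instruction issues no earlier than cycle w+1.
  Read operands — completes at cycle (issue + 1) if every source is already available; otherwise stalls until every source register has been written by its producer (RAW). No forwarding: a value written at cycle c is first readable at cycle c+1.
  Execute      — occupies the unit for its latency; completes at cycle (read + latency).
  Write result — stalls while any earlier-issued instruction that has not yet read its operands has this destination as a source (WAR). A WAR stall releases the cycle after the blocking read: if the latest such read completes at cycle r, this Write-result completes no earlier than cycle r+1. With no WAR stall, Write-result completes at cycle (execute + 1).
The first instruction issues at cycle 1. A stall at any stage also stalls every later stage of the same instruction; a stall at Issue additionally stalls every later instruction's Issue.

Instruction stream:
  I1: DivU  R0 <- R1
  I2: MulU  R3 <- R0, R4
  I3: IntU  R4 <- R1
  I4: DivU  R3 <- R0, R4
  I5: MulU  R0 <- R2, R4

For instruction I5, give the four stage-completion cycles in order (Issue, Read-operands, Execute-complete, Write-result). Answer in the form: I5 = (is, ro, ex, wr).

t=1  I1 issues→DivU
t=2  I1 reads, I2 issues→MulU
t=3  I3 issues→IntU
t=4  I3 reads
t=5  I3 exec-done
t=9  I1 exec-done
t=10  I1 writes R0
t=11  I2 reads
t=12  I3 writes R4
t=14  I2 exec-done
t=15  I2 writes R3
t=16  I4 issues→DivU
t=17  I4 reads, I5 issues→MulU
t=18  I5 reads
t=21  I5 exec-done
t=22  I5 writes R0
t=24  I4 exec-done
t=25  I4 writes R3

I5 = (17, 18, 21, 22)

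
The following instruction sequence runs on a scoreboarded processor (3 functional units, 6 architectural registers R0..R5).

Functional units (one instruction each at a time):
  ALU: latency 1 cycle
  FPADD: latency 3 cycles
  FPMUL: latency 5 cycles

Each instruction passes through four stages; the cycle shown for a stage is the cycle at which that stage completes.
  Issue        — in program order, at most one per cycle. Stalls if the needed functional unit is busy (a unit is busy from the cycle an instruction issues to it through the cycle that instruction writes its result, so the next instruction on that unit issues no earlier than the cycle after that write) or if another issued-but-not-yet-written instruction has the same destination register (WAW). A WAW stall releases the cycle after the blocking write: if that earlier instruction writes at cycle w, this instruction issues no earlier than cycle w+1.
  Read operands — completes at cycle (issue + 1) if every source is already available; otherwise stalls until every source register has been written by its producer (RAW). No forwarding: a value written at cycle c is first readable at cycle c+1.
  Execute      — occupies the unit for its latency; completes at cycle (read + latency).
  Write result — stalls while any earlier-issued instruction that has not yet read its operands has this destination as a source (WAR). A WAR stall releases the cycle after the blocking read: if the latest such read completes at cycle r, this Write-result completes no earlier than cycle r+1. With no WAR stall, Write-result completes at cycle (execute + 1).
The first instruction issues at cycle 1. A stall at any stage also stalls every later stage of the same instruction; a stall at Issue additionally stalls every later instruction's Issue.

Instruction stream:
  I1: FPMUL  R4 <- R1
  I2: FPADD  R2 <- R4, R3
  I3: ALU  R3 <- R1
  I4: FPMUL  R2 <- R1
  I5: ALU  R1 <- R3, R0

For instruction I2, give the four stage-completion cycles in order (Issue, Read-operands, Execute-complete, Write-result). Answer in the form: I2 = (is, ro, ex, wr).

I2 = (2, 9, 12, 13)

cycle 1: I1 issues→FPMUL
cycle 2: I1 reads, I2 issues→FPADD
cycle 3: I3 issues→ALU
cycle 4: I3 reads
cycle 5: I3 exec-done
cycle 7: I1 exec-done
cycle 8: I1 writes R4
cycle 9: I2 reads
cycle 10: I3 writes R3
cycle 12: I2 exec-done
cycle 13: I2 writes R2
cycle 14: I4 issues→FPMUL
cycle 15: I4 reads, I5 issues→ALU
cycle 16: I5 reads
cycle 17: I5 exec-done
cycle 18: I5 writes R1
cycle 20: I4 exec-done
cycle 21: I4 writes R2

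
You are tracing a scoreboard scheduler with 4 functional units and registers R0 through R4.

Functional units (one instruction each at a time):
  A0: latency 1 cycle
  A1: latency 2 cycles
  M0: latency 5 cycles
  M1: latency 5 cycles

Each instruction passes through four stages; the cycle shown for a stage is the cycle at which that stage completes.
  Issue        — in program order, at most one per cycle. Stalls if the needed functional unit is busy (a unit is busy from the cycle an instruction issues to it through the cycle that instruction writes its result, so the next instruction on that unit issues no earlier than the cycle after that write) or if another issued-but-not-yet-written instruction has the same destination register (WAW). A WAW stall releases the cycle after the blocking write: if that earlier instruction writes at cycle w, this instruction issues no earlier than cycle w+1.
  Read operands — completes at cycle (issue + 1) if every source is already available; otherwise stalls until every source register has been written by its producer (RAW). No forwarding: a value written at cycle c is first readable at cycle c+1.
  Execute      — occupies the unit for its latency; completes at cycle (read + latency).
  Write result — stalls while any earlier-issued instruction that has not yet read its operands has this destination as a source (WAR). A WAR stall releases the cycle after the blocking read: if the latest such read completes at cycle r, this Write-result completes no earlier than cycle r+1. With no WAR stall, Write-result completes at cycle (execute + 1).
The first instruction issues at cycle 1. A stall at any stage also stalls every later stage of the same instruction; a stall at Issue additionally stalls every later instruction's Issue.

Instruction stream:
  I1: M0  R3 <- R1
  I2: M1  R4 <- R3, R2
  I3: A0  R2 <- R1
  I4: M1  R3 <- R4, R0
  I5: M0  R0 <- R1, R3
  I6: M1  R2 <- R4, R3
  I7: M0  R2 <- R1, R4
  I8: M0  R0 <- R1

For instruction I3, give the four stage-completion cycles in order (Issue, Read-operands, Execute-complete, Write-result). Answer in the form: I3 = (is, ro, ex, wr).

  I1 | 1 | 2 | 7 | 8
  I2 | 2 | 9 | 14 | 15   RAW R3: wait I1 write@8
  I3 | 3 | 4 | 5 | 10   WAR R2: wait I2 read@9
  I4 | 16 | 17 | 22 | 23   struct: M1 busy until I2 writes@15
  I5 | 17 | 24 | 29 | 30   RAW R3: wait I4 write@23
  I6 | 24 | 25 | 30 | 31   struct: M1 busy until I4 writes@23
  I7 | 32 | 33 | 38 | 39   WAW R2: wait I6 write@31
  I8 | 40 | 41 | 46 | 47   struct: M0 busy until I7 writes@39

I3 = (3, 4, 5, 10)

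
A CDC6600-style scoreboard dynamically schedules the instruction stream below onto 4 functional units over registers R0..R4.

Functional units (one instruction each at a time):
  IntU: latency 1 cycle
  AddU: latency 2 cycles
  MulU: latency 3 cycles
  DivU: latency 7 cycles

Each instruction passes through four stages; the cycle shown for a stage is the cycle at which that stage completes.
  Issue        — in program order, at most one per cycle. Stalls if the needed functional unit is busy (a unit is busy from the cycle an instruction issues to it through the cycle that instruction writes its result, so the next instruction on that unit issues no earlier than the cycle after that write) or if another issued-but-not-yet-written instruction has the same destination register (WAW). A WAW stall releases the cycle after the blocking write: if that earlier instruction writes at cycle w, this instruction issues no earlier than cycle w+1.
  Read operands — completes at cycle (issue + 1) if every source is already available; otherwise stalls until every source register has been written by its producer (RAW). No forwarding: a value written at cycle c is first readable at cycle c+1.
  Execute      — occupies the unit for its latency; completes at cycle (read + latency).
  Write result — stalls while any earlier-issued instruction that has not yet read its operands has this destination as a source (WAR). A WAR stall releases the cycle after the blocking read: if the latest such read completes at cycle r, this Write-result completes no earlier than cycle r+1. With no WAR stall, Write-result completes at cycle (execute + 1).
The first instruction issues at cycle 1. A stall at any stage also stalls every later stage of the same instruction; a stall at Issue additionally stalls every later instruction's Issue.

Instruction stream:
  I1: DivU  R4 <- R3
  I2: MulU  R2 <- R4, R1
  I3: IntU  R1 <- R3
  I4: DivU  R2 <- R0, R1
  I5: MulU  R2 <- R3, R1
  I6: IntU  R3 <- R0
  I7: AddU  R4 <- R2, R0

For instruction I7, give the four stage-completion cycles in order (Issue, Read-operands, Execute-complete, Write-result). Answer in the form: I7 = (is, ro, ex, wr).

I7 = (28, 32, 34, 35)

[1] issue I1 (DivU)
[2] I1 read-ops | issue I2 (MulU)
[3] issue I3 (IntU)
[4] I3 read-ops
[5] I3 finished on IntU
[9] I1 finished on DivU
[10] I1→R4
[11] I2 read-ops
[12] I3→R1
[14] I2 finished on MulU
[15] I2→R2
[16] issue I4 (DivU)
[17] I4 read-ops
[24] I4 finished on DivU
[25] I4→R2
[26] issue I5 (MulU)
[27] I5 read-ops | issue I6 (IntU)
[28] I6 read-ops | issue I7 (AddU)
[29] I6 finished on IntU
[30] I5 finished on MulU | I6→R3
[31] I5→R2
[32] I7 read-ops
[34] I7 finished on AddU
[35] I7→R4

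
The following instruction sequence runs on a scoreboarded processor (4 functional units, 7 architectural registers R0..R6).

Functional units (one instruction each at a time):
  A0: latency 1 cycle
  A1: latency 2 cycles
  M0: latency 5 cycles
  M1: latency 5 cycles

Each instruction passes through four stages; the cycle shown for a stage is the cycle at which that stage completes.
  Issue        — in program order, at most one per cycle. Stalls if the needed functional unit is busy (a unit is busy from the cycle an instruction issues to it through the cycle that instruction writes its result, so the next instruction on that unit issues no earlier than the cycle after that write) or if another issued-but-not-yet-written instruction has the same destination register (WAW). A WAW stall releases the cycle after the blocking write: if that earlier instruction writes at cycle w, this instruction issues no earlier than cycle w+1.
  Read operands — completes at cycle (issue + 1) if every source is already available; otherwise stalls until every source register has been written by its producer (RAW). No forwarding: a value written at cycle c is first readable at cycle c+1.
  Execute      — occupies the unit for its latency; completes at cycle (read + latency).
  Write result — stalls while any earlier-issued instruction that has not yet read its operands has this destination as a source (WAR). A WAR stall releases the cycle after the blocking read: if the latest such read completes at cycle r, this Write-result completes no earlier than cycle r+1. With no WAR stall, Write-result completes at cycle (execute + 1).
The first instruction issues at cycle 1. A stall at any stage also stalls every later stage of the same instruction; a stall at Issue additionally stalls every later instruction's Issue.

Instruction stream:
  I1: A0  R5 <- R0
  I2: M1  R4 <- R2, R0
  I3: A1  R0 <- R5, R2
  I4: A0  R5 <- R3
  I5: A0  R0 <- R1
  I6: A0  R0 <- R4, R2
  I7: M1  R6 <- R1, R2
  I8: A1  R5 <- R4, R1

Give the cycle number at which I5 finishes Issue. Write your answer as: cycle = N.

cycle 1: issue I1 (A0)
cycle 2: I1 read-ops, issue I2 (M1)
cycle 3: I1 finished on A0, I2 read-ops, issue I3 (A1)
cycle 4: I1→R5
cycle 5: I3 read-ops, issue I4 (A0)
cycle 6: I4 read-ops
cycle 7: I3 finished on A1, I4 finished on A0
cycle 8: I2 finished on M1, I3→R0, I4→R5
cycle 9: I2→R4, issue I5 (A0)
cycle 10: I5 read-ops
cycle 11: I5 finished on A0
cycle 12: I5→R0
cycle 13: issue I6 (A0)
cycle 14: I6 read-ops, issue I7 (M1)
cycle 15: I6 finished on A0, I7 read-ops, issue I8 (A1)
cycle 16: I6→R0, I8 read-ops
cycle 18: I8 finished on A1
cycle 19: I8→R5
cycle 20: I7 finished on M1
cycle 21: I7→R6

cycle = 9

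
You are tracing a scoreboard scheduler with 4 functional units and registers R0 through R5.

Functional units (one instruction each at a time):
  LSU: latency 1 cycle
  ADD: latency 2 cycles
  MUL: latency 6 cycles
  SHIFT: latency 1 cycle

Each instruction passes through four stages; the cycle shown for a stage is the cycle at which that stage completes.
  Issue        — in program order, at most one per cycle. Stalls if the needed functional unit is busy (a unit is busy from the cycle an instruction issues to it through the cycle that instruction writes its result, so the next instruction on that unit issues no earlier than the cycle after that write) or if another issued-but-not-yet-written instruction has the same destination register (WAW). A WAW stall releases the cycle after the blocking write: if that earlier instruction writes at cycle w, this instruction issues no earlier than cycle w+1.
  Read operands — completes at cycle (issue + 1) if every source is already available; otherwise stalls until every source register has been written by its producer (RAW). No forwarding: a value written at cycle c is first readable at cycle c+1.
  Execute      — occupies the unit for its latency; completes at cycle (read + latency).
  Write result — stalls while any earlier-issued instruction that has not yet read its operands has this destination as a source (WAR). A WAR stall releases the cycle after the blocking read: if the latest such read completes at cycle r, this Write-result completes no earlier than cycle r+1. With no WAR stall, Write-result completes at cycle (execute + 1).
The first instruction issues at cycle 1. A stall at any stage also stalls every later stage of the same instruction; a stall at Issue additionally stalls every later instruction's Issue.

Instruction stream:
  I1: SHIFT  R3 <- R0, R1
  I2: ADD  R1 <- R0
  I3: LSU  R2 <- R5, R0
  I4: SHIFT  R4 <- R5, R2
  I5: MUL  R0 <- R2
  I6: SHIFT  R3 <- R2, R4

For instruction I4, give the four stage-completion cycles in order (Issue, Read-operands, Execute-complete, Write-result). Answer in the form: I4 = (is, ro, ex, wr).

  I1 | 1 | 2 | 3 | 4
  I2 | 2 | 3 | 5 | 6
  I3 | 3 | 4 | 5 | 6
  I4 | 5 | 7 | 8 | 9   struct: SHIFT busy until I1 writes@4 · RAW R2: wait I3 write@6
  I5 | 6 | 7 | 13 | 14
  I6 | 10 | 11 | 12 | 13   struct: SHIFT busy until I4 writes@9

I4 = (5, 7, 8, 9)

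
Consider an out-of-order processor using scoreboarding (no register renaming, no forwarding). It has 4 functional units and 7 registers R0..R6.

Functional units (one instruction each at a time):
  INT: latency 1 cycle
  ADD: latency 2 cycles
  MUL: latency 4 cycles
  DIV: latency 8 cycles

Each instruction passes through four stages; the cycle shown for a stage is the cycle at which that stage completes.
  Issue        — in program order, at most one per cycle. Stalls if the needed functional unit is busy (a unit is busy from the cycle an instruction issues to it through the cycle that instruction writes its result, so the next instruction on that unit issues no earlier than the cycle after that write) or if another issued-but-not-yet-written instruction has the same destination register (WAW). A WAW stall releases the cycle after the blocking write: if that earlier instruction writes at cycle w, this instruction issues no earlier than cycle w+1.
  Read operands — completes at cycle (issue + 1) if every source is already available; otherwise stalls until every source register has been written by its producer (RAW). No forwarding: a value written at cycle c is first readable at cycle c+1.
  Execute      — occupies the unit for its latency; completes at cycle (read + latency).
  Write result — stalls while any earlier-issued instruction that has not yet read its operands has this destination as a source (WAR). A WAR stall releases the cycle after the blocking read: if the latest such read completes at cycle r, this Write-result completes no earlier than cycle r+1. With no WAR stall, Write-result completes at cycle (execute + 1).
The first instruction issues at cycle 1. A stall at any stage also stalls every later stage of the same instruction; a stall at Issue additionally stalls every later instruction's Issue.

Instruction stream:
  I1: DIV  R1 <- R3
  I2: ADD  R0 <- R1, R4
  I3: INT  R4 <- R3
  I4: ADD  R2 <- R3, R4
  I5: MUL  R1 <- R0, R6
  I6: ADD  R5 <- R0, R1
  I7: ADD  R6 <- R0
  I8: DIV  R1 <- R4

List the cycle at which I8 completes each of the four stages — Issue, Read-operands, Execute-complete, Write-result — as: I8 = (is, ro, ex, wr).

I8 = (29, 30, 38, 39)

t=1  I1 issues→DIV
t=2  I1 reads | I2 issues→ADD
t=3  I3 issues→INT
t=4  I3 reads
t=5  I3 exec-done
t=10  I1 exec-done
t=11  I1 writes R1
t=12  I2 reads
t=13  I3 writes R4
t=14  I2 exec-done
t=15  I2 writes R0
t=16  I4 issues→ADD
t=17  I4 reads | I5 issues→MUL
t=18  I5 reads
t=19  I4 exec-done
t=20  I4 writes R2
t=21  I6 issues→ADD
t=22  I5 exec-done
t=23  I5 writes R1
t=24  I6 reads
t=26  I6 exec-done
t=27  I6 writes R5
t=28  I7 issues→ADD
t=29  I7 reads | I8 issues→DIV
t=30  I8 reads
t=31  I7 exec-done
t=32  I7 writes R6
t=38  I8 exec-done
t=39  I8 writes R1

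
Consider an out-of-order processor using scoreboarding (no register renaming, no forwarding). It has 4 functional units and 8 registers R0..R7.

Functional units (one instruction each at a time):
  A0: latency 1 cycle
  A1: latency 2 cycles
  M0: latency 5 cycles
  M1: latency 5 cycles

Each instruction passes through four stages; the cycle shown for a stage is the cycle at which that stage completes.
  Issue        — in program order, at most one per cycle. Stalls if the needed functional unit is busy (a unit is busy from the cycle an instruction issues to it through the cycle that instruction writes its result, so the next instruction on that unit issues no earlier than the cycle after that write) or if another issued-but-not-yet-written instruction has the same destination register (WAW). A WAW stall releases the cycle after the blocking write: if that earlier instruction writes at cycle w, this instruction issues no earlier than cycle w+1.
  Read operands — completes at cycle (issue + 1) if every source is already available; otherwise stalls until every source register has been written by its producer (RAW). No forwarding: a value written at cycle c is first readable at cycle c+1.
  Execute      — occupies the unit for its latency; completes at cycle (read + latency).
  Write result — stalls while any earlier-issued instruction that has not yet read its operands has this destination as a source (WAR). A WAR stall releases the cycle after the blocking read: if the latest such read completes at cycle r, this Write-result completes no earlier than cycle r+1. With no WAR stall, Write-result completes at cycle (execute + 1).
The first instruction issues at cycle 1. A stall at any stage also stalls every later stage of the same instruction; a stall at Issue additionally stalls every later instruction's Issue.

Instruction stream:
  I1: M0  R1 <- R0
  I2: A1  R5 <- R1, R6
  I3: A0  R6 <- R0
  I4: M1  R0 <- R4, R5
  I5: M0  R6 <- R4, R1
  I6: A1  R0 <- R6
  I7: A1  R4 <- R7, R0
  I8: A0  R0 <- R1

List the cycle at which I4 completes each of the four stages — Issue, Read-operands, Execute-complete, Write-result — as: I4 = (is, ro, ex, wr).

I4 = (4, 13, 18, 19)

c1: I1 dispatched to M0
c2: I1 operands ready · I2 dispatched to A1
c3: I3 dispatched to A0
c4: I3 operands ready · I4 dispatched to M1
c5: I3 complete
c7: I1 complete
c8: R1←I1
c9: I2 operands ready
c10: R6←I3
c11: I2 complete · I5 dispatched to M0
c12: R5←I2 · I5 operands ready
c13: I4 operands ready
c17: I5 complete
c18: I4 complete · R6←I5
c19: R0←I4
c20: I6 dispatched to A1
c21: I6 operands ready
c23: I6 complete
c24: R0←I6
c25: I7 dispatched to A1
c26: I7 operands ready · I8 dispatched to A0
c27: I8 operands ready
c28: I7 complete · I8 complete
c29: R4←I7 · R0←I8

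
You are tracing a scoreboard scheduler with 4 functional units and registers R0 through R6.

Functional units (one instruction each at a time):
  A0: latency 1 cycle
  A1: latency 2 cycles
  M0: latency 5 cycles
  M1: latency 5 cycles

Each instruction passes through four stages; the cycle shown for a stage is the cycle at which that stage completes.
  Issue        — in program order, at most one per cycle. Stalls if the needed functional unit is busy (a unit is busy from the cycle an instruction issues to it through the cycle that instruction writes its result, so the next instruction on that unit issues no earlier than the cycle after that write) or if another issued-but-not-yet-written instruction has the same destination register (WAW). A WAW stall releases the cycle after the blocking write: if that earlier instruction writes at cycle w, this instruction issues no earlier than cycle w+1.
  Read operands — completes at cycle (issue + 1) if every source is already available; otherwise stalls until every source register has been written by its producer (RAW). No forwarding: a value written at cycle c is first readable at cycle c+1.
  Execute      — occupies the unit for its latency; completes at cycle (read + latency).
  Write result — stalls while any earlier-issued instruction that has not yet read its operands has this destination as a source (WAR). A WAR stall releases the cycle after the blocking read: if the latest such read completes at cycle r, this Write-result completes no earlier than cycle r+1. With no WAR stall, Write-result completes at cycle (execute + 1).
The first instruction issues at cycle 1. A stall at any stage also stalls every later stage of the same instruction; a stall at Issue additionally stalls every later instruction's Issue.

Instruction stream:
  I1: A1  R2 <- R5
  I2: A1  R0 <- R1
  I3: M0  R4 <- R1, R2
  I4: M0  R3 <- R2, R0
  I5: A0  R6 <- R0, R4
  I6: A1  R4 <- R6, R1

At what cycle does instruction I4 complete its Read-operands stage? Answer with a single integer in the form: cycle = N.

cycle = 16

[I1] 1/2/4/5
[I2] 6/7/9/10  (struct: A1 busy until I1 writes@5)
[I3] 7/8/13/14
[I4] 15/16/21/22  (struct: M0 busy until I3 writes@14)
[I5] 16/17/18/19
[I6] 17/20/22/23  (RAW R6: wait I5 write@19)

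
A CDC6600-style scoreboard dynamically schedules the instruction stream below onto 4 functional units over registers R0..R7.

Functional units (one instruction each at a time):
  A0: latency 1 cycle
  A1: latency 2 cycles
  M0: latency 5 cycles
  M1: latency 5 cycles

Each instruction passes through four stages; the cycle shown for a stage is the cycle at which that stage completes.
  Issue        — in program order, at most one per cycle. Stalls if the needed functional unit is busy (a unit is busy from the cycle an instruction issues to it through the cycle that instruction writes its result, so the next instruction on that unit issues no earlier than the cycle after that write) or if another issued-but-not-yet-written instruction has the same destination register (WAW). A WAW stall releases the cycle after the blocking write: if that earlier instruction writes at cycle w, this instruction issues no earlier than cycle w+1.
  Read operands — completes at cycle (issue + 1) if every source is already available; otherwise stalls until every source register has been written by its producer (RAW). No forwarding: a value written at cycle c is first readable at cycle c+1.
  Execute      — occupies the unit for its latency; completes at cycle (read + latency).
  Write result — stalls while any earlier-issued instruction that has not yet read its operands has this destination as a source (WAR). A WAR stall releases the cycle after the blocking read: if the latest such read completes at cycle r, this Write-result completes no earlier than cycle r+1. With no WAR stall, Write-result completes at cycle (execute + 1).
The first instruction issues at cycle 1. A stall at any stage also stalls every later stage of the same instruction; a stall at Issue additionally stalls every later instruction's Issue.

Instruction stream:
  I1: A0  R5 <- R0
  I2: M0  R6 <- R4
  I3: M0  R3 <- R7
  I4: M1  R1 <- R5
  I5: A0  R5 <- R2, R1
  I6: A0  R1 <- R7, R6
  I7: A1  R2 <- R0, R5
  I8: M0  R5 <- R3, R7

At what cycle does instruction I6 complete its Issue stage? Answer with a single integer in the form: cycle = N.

cycle = 22

I1  is:1  ro:2  ex:3  wr:4
I2  is:2  ro:3  ex:8  wr:9
I3  is:10  ro:11  ex:16  wr:17  — struct: M0 busy until I2 writes@9
I4  is:11  ro:12  ex:17  wr:18
I5  is:12  ro:19  ex:20  wr:21  — RAW R1: wait I4 write@18
I6  is:22  ro:23  ex:24  wr:25  — struct: A0 busy until I5 writes@21
I7  is:23  ro:24  ex:26  wr:27
I8  is:24  ro:25  ex:30  wr:31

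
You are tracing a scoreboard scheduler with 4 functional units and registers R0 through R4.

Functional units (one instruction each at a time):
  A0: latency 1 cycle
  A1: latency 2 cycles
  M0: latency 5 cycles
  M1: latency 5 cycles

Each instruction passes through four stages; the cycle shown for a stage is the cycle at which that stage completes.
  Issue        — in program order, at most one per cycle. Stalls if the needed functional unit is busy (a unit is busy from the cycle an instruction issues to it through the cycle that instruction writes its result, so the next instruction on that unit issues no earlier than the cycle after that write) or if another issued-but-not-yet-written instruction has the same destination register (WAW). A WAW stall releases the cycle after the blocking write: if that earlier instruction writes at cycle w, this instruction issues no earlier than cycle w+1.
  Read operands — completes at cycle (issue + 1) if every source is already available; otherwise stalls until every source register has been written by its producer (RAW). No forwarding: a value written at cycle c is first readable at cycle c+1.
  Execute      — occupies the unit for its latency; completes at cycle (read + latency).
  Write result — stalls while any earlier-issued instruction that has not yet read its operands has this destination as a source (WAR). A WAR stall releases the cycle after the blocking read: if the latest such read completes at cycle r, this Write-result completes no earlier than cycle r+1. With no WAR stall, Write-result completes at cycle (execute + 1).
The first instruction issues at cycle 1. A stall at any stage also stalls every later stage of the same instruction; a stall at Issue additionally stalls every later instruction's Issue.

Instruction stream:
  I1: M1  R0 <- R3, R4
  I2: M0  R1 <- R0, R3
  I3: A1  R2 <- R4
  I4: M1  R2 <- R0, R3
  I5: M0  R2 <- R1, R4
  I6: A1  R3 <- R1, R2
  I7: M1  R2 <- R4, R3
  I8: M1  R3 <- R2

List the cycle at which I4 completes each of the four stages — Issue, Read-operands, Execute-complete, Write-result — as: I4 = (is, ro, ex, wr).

t=1  I1→M1
t=2  I1 RO, I2→M0
t=3  I3→A1
t=4  I3 RO
t=6  I3 EX
t=7  I1 EX, I3 WR R2
t=8  I1 WR R0
t=9  I2 RO, I4→M1
t=10  I4 RO
t=14  I2 EX
t=15  I2 WR R1, I4 EX
t=16  I4 WR R2
t=17  I5→M0
t=18  I5 RO, I6→A1
t=23  I5 EX
t=24  I5 WR R2
t=25  I6 RO, I7→M1
t=27  I6 EX
t=28  I6 WR R3
t=29  I7 RO
t=34  I7 EX
t=35  I7 WR R2
t=36  I8→M1
t=37  I8 RO
t=42  I8 EX
t=43  I8 WR R3

I4 = (9, 10, 15, 16)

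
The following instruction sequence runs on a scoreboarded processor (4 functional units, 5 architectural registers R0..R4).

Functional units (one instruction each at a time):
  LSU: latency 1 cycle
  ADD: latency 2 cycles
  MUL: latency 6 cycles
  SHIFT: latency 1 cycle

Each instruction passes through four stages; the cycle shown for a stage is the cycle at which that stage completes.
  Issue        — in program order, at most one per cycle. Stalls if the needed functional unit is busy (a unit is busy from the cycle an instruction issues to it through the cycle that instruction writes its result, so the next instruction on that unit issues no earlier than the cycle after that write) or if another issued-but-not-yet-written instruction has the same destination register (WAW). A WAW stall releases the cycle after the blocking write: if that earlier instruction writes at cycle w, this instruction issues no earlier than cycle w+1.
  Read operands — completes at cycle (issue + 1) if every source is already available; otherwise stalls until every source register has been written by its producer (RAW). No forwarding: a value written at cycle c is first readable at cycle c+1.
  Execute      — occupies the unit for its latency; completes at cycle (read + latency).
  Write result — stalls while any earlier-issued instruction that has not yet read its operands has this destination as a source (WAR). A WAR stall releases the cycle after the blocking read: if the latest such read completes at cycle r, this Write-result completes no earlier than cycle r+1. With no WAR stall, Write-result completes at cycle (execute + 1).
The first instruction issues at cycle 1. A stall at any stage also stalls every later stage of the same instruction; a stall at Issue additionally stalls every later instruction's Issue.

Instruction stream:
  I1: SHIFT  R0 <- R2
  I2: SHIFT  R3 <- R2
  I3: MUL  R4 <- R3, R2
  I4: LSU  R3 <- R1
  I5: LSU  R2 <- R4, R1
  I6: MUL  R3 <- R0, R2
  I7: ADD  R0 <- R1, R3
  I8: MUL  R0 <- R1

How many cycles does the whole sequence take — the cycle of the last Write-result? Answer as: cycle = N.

cycle = 40

1) issue 1, read 2, done 3, write 4
2) issue 5, read 6, done 7, write 8  <struct: SHIFT busy until I1 writes@4>
3) issue 6, read 9, done 15, write 16  <RAW R3: wait I2 write@8>
4) issue 9, read 10, done 11, write 12  <WAW R3: wait I2 write@8>
5) issue 13, read 17, done 18, write 19  <struct: LSU busy until I4 writes@12 / RAW R4: wait I3 write@16>
6) issue 17, read 20, done 26, write 27  <struct: MUL busy until I3 writes@16 / RAW R2: wait I5 write@19>
7) issue 18, read 28, done 30, write 31  <RAW R3: wait I6 write@27>
8) issue 32, read 33, done 39, write 40  <WAW R0: wait I7 write@31>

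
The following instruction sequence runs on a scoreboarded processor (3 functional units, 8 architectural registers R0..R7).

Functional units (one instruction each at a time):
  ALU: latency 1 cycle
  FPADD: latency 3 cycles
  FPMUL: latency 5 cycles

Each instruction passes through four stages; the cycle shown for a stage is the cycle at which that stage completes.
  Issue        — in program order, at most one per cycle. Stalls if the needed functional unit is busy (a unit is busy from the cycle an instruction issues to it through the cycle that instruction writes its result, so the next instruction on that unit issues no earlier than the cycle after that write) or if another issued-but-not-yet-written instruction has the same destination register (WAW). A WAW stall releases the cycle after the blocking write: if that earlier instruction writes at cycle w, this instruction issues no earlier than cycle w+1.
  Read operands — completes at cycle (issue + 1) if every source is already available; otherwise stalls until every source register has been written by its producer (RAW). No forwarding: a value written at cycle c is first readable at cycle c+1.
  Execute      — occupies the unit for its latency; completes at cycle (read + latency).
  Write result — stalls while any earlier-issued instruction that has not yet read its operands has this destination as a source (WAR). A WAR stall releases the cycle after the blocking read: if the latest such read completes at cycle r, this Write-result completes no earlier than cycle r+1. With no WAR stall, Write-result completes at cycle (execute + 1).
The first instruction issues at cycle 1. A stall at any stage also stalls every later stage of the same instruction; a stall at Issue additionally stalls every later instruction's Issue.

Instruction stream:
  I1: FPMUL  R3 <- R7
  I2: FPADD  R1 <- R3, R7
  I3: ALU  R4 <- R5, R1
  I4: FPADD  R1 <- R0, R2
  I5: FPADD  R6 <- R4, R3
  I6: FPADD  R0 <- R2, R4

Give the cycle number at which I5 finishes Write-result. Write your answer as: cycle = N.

cycle = 25

t=1  I1→FPMUL
t=2  I1 RO | I2→FPADD
t=3  I3→ALU
t=7  I1 EX
t=8  I1 WR R3
t=9  I2 RO
t=12  I2 EX
t=13  I2 WR R1
t=14  I3 RO | I4→FPADD
t=15  I3 EX | I4 RO
t=16  I3 WR R4
t=18  I4 EX
t=19  I4 WR R1
t=20  I5→FPADD
t=21  I5 RO
t=24  I5 EX
t=25  I5 WR R6
t=26  I6→FPADD
t=27  I6 RO
t=30  I6 EX
t=31  I6 WR R0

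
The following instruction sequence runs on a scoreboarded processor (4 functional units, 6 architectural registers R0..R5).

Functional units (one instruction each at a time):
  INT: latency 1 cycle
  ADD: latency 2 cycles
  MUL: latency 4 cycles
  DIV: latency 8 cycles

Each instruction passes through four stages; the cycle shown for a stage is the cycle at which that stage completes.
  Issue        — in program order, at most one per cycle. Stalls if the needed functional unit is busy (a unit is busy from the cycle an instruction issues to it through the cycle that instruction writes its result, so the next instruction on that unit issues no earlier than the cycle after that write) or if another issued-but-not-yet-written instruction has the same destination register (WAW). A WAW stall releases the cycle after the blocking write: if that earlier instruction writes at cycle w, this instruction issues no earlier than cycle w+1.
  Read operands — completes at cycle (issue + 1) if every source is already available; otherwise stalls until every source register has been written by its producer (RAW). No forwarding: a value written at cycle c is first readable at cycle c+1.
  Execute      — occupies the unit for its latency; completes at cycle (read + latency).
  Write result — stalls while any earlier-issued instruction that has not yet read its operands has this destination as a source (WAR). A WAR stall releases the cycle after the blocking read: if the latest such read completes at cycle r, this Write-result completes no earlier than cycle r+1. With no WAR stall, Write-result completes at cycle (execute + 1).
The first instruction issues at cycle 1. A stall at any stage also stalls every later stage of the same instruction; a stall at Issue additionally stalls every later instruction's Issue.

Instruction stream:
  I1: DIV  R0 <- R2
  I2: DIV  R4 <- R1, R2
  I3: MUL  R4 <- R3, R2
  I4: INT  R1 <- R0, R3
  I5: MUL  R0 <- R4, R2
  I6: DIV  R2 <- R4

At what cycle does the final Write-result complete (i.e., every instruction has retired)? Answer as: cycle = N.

cycle = 41

t=1  I1→DIV
t=2  I1 RO
t=10  I1 EX
t=11  I1 WR R0
t=12  I2→DIV
t=13  I2 RO
t=21  I2 EX
t=22  I2 WR R4
t=23  I3→MUL
t=24  I3 RO; I4→INT
t=25  I4 RO
t=26  I4 EX
t=27  I4 WR R1
t=28  I3 EX
t=29  I3 WR R4
t=30  I5→MUL
t=31  I5 RO; I6→DIV
t=32  I6 RO
t=35  I5 EX
t=36  I5 WR R0
t=40  I6 EX
t=41  I6 WR R2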